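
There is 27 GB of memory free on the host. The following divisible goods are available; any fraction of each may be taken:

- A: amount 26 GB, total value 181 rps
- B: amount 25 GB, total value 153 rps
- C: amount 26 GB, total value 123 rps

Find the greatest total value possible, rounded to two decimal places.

Take in order of value per unit:
- A (181/26 per unit): all 26 → value 181, running total 181.00
- B (153/25 per unit): 1 of 25 → value 1×153/25 = 6.1200, running total 187.12
Total 187.12.

187.12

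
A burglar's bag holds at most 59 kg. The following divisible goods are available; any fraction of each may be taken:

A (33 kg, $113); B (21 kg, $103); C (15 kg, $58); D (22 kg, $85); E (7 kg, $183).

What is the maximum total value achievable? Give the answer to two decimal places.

405.82

Take in order of value per unit:
- E (183/7 per unit): all 7 → value 183, running total 183.00
- B (103/21 per unit): all 21 → value 103, running total 286.00
- C (58/15 per unit): all 15 → value 58, running total 344.00
- D (85/22 per unit): 16 of 22 → value 16×85/22 = 61.8182, running total 405.82
Total 405.82.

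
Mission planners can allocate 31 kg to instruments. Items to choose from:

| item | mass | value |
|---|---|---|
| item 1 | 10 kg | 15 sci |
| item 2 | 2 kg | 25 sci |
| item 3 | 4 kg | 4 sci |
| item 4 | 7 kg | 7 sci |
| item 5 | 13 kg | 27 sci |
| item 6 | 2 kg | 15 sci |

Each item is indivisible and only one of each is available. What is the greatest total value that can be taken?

Check high-value combinations within 31 kg:
- item 1+item 2+item 3+item 5+item 6: mass 10+2+4+13+2=31, value 15+25+4+27+15=86
- item 1+item 2+item 5+item 6: mass 10+2+13+2=27, value 15+25+27+15=82
- item 2+item 3+item 4+item 5+item 6: mass 2+4+7+13+2=28, value 25+4+7+27+15=78
- item 2+item 4+item 5+item 6: mass 2+7+13+2=24, value 25+7+27+15=74
Best: 86 sci.

86 sci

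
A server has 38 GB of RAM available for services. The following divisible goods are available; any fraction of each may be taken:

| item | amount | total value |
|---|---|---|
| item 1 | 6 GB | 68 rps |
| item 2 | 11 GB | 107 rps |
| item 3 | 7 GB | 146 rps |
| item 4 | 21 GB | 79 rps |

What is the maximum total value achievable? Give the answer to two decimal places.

373.67

Take in order of value per unit:
- item 3 (146/7 per unit): all 7 → value 146, running total 146.00
- item 1 (68/6 per unit): all 6 → value 68, running total 214.00
- item 2 (107/11 per unit): all 11 → value 107, running total 321.00
- item 4 (79/21 per unit): 14 of 21 → value 14×79/21 = 52.6667, running total 373.67
Total 373.67.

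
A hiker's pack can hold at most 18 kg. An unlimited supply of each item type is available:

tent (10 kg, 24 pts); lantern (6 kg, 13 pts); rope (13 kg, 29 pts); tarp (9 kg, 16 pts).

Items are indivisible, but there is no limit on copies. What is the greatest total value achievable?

Best value-per-unit is tent at 24/10; filling with it alone gives 1×24 = 24.
Optimal mix: 3×lantern → weight 18, value 39.

39 pts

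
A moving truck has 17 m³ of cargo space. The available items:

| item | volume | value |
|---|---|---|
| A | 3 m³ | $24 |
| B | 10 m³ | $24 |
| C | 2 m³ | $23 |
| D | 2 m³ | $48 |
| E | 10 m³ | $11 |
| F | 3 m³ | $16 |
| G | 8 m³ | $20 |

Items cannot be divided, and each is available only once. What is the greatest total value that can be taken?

This is a 0/1 knapsack; check combinations near the capacity.
- A+B+C+D: volume 3+10+2+2=17, value 24+24+23+48=119
- A+C+D+G: volume 3+2+2+8=15, value 24+23+48+20=115
- A+C+D+F: volume 3+2+2+3=10, value 24+23+48+16=111
- B+C+D+F: volume 10+2+2+3=17, value 24+23+48+16=111
- A+D+F+G: volume 3+2+3+8=16, value 24+48+16+20=108
Best: $119.

$119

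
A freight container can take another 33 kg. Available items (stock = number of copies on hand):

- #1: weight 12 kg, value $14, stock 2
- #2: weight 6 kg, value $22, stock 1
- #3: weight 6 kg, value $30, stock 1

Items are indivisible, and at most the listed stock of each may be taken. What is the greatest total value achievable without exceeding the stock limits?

Top feasible selections:
- 1×#1 + 1×#2 + 1×#3: weight 24, value 66
- 2×#1 + 1×#3: weight 30, value 58
- 1×#2 + 1×#3: weight 12, value 52
Best: $66.

$66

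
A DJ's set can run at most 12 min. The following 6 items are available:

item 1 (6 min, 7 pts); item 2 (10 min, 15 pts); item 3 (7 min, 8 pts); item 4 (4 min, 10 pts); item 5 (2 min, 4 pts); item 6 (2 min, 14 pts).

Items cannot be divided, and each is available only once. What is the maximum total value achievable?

Check high-value combinations within 12 min:
- item 1+item 4+item 6: duration 6+4+2=12, value 7+10+14=31
- item 2+item 6: duration 10+2=12, value 15+14=29
- item 4+item 5+item 6: duration 4+2+2=8, value 10+4+14=28
- item 3+item 5+item 6: duration 7+2+2=11, value 8+4+14=26
Best: 31 pts.

31 pts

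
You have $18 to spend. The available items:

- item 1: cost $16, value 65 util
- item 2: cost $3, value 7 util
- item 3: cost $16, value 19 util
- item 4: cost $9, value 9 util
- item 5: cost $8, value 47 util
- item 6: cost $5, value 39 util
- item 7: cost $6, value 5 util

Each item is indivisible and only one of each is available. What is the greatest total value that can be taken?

93 util

Check high-value combinations within $18:
- item 2+item 5+item 6: cost 3+8+5=16, value 7+47+39=93
- item 5+item 6: cost 8+5=13, value 47+39=86
- item 1: cost 16, value 65
Best: 93 util.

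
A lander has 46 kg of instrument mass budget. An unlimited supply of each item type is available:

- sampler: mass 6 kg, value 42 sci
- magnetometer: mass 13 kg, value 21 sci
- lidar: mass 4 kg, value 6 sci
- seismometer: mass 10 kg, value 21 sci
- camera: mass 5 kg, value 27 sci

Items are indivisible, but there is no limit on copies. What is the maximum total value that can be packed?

306 sci

Best value-per-unit is sampler at 42/6; filling with it alone gives 7×42 = 294.
Optimal mix: 6×sampler + 2×camera → mass 46, value 306.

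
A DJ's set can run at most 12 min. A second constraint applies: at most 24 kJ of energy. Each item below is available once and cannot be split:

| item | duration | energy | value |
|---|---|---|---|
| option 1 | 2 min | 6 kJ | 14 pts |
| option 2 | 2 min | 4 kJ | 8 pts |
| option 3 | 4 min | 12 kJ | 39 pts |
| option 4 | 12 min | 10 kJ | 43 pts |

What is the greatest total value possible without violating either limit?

Feasible sets respecting both limits:
- option 1+option 2+option 3: duration 8, energy 22, value 61
- option 1+option 3: duration 6, energy 18, value 53
- option 2+option 3: duration 6, energy 16, value 47
Best: 61 pts.

61 pts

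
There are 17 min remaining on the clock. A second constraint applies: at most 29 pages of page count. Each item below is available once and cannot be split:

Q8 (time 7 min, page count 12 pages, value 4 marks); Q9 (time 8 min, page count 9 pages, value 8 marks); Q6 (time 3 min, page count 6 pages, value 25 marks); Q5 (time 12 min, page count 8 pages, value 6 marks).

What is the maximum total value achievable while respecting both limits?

Feasible sets respecting both limits:
- Q9+Q6: time 11, page count 15, value 33
- Q6+Q5: time 15, page count 14, value 31
- Q8+Q6: time 10, page count 18, value 29
Best: 33 marks.

33 marks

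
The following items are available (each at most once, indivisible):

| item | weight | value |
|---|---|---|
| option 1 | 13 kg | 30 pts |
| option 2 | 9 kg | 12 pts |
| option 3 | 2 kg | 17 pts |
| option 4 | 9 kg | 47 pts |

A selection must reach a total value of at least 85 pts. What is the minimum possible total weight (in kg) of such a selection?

Subsets with value ≥ 85, sorted by total weight:
- option 1+option 3+option 4: weight 24, value 94
- option 1+option 2+option 4: weight 31, value 89
Minimum weight: 24 kg.

24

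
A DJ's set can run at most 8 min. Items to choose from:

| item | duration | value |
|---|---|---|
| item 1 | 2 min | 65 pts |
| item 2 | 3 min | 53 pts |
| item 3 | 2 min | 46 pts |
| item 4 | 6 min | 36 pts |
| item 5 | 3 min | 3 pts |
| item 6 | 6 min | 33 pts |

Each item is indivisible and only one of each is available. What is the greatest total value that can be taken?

Check high-value combinations within 8 min:
- item 1+item 2+item 3: duration 2+3+2=7, value 65+53+46=164
- item 1+item 2+item 5: duration 2+3+3=8, value 65+53+3=121
- item 1+item 2: duration 2+3=5, value 65+53=118
- item 1+item 3+item 5: duration 2+2+3=7, value 65+46+3=114
- item 1+item 3: duration 2+2=4, value 65+46=111
Best: 164 pts.

164 pts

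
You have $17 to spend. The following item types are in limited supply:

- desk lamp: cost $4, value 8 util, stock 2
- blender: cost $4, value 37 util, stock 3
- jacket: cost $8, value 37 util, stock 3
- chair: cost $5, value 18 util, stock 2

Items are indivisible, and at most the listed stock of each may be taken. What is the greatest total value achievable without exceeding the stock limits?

129 util

Top feasible selections:
- 3×blender + 1×chair: cost 17, value 129
- 1×desk lamp + 3×blender: cost 16, value 119
- 3×blender: cost 12, value 111
Best: 129 util.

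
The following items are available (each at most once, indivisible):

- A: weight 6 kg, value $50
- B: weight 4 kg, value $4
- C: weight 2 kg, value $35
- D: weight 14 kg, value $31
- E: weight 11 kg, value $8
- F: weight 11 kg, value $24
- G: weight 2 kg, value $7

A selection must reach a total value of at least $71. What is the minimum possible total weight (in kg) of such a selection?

8

Subsets with value ≥ 71, sorted by total weight:
- A+C: weight 8, value 85
- A+C+G: weight 10, value 92
- A+B+C: weight 12, value 89
Minimum weight: 8 kg.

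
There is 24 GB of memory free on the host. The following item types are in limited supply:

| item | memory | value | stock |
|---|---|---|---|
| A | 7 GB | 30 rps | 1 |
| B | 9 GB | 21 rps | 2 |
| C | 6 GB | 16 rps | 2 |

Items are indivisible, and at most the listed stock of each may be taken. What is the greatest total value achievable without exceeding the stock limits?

Top feasible selections:
- 1×A + 1×B + 1×C: memory 22, value 67
- 1×A + 2×C: memory 19, value 62
Best: 67 rps.

67 rps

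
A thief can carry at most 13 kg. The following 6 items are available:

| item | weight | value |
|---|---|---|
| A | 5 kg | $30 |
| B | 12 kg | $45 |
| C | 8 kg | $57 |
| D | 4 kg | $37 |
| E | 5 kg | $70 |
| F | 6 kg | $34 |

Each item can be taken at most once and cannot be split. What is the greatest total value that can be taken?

Check high-value combinations within 13 kg:
- C+E: weight 8+5=13, value 57+70=127
- D+E: weight 4+5=9, value 37+70=107
- E+F: weight 5+6=11, value 70+34=104
Best: $127.

$127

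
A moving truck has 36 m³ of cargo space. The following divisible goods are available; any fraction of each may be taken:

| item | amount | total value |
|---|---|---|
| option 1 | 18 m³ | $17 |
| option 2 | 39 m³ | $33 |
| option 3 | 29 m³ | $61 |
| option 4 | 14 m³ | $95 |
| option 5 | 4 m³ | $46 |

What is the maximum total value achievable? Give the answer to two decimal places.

Take in order of value per unit:
- option 5 (46/4 per unit): all 4 → value 46, running total 46.00
- option 4 (95/14 per unit): all 14 → value 95, running total 141.00
- option 3 (61/29 per unit): 18 of 29 → value 18×61/29 = 37.8621, running total 178.86
Total 178.86.

178.86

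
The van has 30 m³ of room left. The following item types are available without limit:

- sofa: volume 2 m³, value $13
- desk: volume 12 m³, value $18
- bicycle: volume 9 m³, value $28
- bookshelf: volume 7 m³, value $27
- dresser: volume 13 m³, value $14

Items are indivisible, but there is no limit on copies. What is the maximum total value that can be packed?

$195

Best value-per-unit is sofa at 13/2, and filling with it alone uses volume 15×2=30. No mix of the others beats 15×13 = 195.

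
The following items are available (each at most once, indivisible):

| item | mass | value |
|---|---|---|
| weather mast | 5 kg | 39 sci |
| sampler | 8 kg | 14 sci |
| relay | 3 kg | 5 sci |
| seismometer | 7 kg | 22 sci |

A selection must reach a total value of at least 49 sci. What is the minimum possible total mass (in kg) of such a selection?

12

Subsets with value ≥ 49, sorted by total mass:
- weather mast+seismometer: mass 12, value 61
- weather mast+sampler: mass 13, value 53
- weather mast+relay+seismometer: mass 15, value 66
Minimum mass: 12 kg.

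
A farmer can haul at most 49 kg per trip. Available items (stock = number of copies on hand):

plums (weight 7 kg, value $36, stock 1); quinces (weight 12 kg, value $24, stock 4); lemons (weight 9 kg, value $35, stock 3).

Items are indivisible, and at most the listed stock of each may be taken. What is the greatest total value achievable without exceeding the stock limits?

$165

Best selections within weight 49 and stock limits:
- 1×plums + 1×quinces + 3×lemons: weight 46, value 165
- 1×plums + 2×quinces + 2×lemons: weight 49, value 154
- 1×plums + 3×lemons: weight 34, value 141
- 1×plums + 1×quinces + 2×lemons: weight 37, value 130
Best: $165.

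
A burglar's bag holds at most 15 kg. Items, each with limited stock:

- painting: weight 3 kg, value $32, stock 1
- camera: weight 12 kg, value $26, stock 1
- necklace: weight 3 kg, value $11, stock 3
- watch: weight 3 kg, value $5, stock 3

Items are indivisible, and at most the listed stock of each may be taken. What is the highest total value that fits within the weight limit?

$70

Top feasible selections:
- 1×painting + 3×necklace + 1×watch: weight 15, value 70
- 1×painting + 3×necklace: weight 12, value 65
Best: $70.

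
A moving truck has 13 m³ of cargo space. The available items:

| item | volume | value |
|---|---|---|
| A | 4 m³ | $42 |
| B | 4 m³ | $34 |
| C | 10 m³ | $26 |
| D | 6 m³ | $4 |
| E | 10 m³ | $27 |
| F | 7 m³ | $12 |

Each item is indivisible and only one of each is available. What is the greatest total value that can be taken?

$76

Check high-value combinations within 13 m³:
- A+B: volume 4+4=8, value 42+34=76
- A+F: volume 4+7=11, value 42+12=54
- A+D: volume 4+6=10, value 42+4=46
- B+F: volume 4+7=11, value 34+12=46
Best: $76.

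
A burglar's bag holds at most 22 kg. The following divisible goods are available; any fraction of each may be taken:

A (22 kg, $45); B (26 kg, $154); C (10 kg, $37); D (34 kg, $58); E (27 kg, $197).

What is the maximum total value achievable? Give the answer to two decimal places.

Take in order of value per unit:
- E (197/27 per unit): 22 of 27 → value 22×197/27 = 160.5185, running total 160.52
Total 160.52.

160.52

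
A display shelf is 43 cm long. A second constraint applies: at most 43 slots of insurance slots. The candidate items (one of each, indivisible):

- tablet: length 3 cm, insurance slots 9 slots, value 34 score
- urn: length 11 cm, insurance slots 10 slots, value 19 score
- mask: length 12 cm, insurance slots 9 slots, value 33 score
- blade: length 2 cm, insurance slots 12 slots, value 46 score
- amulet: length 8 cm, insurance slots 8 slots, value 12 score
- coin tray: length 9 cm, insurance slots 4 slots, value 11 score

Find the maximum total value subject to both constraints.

Feasible sets respecting both limits:
- tablet+mask+blade+amulet+coin tray: length 34, insurance slots 42, value 136
- tablet+urn+mask+blade: length 28, insurance slots 40, value 132
- tablet+mask+blade+amulet: length 25, insurance slots 38, value 125
- tablet+mask+blade+coin tray: length 26, insurance slots 34, value 124
Best: 136 score.

136 score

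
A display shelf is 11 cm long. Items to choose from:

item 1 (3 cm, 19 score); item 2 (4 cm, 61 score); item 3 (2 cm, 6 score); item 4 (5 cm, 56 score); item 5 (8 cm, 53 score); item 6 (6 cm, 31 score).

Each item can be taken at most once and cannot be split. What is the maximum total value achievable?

Check high-value combinations within 11 cm:
- item 2+item 3+item 4: length 4+2+5=11, value 61+6+56=123
- item 2+item 4: length 4+5=9, value 61+56=117
- item 2+item 6: length 4+6=10, value 61+31=92
Best: 123 score.

123 score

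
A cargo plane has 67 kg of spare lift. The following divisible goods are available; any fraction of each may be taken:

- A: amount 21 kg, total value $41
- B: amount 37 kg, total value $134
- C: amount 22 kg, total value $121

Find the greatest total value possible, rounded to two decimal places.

270.62

Take in order of value per unit:
- C (121/22 per unit): all 22 → value 121, running total 121.00
- B (134/37 per unit): all 37 → value 134, running total 255.00
- A (41/21 per unit): 8 of 21 → value 8×41/21 = 15.6190, running total 270.62
Total 270.62.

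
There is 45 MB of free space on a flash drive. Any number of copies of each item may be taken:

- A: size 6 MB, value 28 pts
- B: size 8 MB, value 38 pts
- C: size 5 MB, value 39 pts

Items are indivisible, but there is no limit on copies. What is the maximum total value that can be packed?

351 pts

Best value-per-unit is C at 39/5, and filling with it alone uses size 9×5=45. No mix of the others beats 9×39 = 351.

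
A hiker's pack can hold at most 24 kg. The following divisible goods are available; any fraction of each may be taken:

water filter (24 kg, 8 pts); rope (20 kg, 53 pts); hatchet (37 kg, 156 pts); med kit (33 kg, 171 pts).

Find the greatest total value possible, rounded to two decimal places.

Take in order of value per unit:
- med kit (171/33 per unit): 24 of 33 → value 24×171/33 = 124.3636, running total 124.36
Total 124.36.

124.36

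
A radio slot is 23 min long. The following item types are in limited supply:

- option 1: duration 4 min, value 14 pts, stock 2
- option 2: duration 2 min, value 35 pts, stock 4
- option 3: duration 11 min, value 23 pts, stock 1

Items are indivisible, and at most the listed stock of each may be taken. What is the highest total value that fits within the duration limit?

Best selections within duration 23 and stock limits:
- 1×option 1 + 4×option 2 + 1×option 3: duration 23, value 177
- 2×option 1 + 4×option 2: duration 16, value 168
Best: 177 pts.

177 pts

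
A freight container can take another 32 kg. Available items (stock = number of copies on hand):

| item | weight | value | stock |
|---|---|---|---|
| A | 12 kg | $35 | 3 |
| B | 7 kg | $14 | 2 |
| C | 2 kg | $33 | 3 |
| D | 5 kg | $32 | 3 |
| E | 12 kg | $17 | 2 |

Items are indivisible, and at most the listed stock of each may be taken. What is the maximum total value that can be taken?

$209

Best selections within weight 32 and stock limits:
- 1×B + 3×C + 3×D: weight 28, value 209
- 1×A + 3×C + 2×D: weight 28, value 198
- 1×A + 2×C + 3×D: weight 31, value 197
Best: $209.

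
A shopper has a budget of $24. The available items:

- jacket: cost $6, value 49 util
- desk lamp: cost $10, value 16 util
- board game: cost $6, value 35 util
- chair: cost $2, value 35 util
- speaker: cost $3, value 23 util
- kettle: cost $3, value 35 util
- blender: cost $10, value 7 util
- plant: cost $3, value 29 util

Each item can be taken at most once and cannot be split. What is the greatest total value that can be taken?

Check high-value combinations within $24:
- jacket+board game+chair+speaker+kettle+plant: cost 6+6+2+3+3+3=23, value 49+35+35+23+35+29=206
- jacket+board game+chair+kettle+plant: cost 6+6+2+3+3=20, value 49+35+35+35+29=183
- jacket+board game+chair+speaker+kettle: cost 6+6+2+3+3=20, value 49+35+35+23+35=177
Best: 206 util.

206 util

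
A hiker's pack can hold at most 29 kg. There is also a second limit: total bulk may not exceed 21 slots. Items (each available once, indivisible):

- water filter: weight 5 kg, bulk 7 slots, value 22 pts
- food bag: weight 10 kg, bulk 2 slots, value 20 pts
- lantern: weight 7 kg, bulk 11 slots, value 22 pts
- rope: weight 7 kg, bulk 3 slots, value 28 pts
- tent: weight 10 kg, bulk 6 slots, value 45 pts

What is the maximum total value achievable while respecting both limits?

95 pts

Feasible sets respecting both limits:
- water filter+rope+tent: weight 22, bulk 16, value 95
- lantern+rope+tent: weight 24, bulk 20, value 95
- food bag+rope+tent: weight 27, bulk 11, value 93
- water filter+food bag+tent: weight 25, bulk 15, value 87
Best: 95 pts.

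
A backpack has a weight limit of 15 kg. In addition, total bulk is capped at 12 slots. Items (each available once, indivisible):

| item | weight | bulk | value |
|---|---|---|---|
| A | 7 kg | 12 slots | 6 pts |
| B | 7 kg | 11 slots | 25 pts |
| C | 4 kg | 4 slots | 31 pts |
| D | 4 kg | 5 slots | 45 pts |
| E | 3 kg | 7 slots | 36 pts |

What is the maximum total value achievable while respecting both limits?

Feasible sets respecting both limits:
- D+E: weight 7, bulk 12, value 81
- C+D: weight 8, bulk 9, value 76
- C+E: weight 7, bulk 11, value 67
- D: weight 4, bulk 5, value 45
Best: 81 pts.

81 pts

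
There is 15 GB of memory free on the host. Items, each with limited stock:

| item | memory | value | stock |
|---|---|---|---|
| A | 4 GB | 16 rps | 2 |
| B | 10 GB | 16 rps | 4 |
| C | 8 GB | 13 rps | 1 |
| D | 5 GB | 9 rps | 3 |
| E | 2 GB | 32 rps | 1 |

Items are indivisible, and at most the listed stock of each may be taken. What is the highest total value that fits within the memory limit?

Best selections within memory 15 and stock limits:
- 2×A + 1×D + 1×E: memory 15, value 73
- 2×A + 1×E: memory 10, value 64
- 1×A + 1×C + 1×E: memory 14, value 61
Best: 73 rps.

73 rps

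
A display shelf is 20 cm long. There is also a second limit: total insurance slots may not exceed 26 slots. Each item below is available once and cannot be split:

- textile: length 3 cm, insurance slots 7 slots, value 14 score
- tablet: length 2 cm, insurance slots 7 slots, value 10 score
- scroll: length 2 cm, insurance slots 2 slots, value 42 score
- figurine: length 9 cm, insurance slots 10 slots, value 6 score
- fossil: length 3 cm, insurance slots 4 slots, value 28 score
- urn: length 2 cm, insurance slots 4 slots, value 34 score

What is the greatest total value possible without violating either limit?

Feasible sets respecting both limits:
- textile+tablet+scroll+fossil+urn: length 12, insurance slots 24, value 128
- textile+scroll+fossil+urn: length 10, insurance slots 17, value 118
- tablet+scroll+fossil+urn: length 9, insurance slots 17, value 114
Best: 128 score.

128 score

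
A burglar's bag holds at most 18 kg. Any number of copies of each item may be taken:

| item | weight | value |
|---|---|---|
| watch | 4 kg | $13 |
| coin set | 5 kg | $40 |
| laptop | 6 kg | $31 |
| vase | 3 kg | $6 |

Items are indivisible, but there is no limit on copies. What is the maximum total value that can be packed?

Best value-per-unit is coin set at 40/5; filling with it alone gives 3×40 = 120.
Optimal mix: 3×coin set + 1×vase → weight 18, value 126.

$126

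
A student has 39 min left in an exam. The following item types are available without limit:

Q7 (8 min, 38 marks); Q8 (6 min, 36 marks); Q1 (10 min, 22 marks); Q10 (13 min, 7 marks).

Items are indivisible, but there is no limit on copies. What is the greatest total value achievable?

218 marks

Best value-per-unit is Q8 at 36/6; filling with it alone gives 6×36 = 216.
Optimal mix: 1×Q7 + 5×Q8 → time 38, value 218.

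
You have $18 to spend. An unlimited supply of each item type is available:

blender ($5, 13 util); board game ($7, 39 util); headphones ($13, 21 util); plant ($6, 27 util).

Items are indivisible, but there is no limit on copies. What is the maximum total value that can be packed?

Best value-per-unit is board game at 39/7; filling with it alone gives 2×39 = 78.
Optimal mix: 3×plant → cost 18, value 81.

81 util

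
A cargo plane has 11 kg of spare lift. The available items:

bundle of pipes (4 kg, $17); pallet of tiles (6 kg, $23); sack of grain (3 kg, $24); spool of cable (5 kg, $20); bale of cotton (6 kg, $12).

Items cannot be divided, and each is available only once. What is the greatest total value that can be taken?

$47

Check high-value combinations within 11 kg:
- pallet of tiles+sack of grain: weight 6+3=9, value 23+24=47
- sack of grain+spool of cable: weight 3+5=8, value 24+20=44
- pallet of tiles+spool of cable: weight 6+5=11, value 23+20=43
Best: $47.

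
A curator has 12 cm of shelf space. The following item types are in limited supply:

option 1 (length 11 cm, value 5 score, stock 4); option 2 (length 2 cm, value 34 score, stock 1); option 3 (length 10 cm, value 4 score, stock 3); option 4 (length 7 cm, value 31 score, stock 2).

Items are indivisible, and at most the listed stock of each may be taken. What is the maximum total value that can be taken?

Best selections within length 12 and stock limits:
- 1×option 2 + 1×option 4: length 9, value 65
- 1×option 2 + 1×option 3: length 12, value 38
- 1×option 2: length 2, value 34
Best: 65 score.

65 score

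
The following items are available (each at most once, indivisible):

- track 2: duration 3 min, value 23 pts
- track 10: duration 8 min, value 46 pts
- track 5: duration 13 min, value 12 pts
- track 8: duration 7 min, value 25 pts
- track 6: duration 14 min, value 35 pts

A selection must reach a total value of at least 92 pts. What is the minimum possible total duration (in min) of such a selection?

Subsets with value ≥ 92, sorted by total duration:
- track 2+track 10+track 8: duration 18, value 94
- track 2+track 10+track 6: duration 25, value 104
- track 10+track 8+track 6: duration 29, value 106
Minimum duration: 18 min.

18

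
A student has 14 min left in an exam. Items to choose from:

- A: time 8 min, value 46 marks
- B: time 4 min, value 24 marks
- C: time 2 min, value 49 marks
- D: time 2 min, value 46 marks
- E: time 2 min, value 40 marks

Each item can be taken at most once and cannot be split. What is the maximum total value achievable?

Check high-value combinations within 14 min:
- A+C+D+E: time 8+2+2+2=14, value 46+49+46+40=181
- B+C+D+E: time 4+2+2+2=10, value 24+49+46+40=159
- A+C+D: time 8+2+2=12, value 46+49+46=141
Best: 181 marks.

181 marks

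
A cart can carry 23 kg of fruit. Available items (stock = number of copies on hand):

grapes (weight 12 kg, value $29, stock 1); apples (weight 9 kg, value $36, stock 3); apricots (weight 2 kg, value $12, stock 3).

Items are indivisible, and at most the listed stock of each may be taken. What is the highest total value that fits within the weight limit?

$96

Best selections within weight 23 and stock limits:
- 2×apples + 2×apricots: weight 22, value 96
- 2×apples + 1×apricots: weight 20, value 84
Best: $96.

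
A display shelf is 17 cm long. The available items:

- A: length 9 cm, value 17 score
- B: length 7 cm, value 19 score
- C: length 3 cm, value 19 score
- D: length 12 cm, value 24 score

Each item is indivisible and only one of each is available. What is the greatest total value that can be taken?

This is a 0/1 knapsack; check combinations near the capacity.
- C+D: length 3+12=15, value 19+24=43
- B+C: length 7+3=10, value 19+19=38
- A+C: length 9+3=12, value 17+19=36
- A+B: length 9+7=16, value 17+19=36
- D: length 12, value 24
Best: 43 score.

43 score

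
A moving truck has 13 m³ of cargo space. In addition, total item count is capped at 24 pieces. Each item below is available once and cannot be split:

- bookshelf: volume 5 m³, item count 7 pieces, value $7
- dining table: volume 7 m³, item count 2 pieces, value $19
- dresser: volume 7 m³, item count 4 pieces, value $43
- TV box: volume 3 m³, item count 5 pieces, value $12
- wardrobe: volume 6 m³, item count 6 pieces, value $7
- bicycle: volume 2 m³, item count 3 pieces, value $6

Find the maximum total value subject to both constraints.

Feasible sets respecting both limits:
- dresser+TV box+bicycle: volume 12, item count 12, value 61
- dresser+TV box: volume 10, item count 9, value 55
- bookshelf+dresser: volume 12, item count 11, value 50
Best: $61.

$61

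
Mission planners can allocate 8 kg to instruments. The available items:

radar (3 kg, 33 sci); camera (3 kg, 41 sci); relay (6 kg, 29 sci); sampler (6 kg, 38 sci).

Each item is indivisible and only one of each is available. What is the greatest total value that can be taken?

This is a 0/1 knapsack; check combinations near the capacity.
- radar+camera: mass 3+3=6, value 33+41=74
- camera: mass 3, value 41
- sampler: mass 6, value 38
- radar: mass 3, value 33
- relay: mass 6, value 29
Best: 74 sci.

74 sci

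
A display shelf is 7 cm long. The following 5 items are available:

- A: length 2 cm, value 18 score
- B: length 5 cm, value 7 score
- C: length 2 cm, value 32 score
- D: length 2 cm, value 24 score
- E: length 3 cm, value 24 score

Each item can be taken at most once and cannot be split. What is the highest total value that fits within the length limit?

80 score

Check high-value combinations within 7 cm:
- C+D+E: length 2+2+3=7, value 32+24+24=80
- A+C+D: length 2+2+2=6, value 18+32+24=74
- A+C+E: length 2+2+3=7, value 18+32+24=74
Best: 80 score.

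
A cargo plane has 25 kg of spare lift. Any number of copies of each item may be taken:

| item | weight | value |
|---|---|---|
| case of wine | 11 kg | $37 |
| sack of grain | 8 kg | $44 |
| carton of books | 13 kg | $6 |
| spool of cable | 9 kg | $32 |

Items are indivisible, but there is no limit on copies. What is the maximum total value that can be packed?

$132

Best value-per-unit is sack of grain at 44/8, and filling with it alone uses weight 3×8=24. No mix of the others beats 3×44 = 132.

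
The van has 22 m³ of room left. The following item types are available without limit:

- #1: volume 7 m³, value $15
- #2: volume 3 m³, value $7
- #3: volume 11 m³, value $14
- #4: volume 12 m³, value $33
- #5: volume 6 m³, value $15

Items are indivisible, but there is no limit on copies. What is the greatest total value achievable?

Best value-per-unit is #4 at 33/12; filling with it alone gives 1×33 = 33.
Optimal mix: 1×#1 + 1×#2 + 1×#4 → volume 22, value 55.

$55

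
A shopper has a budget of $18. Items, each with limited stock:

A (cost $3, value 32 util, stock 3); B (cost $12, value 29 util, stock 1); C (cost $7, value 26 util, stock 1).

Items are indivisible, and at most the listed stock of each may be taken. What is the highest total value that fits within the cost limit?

Best selections within cost 18 and stock limits:
- 3×A + 1×C: cost 16, value 122
- 3×A: cost 9, value 96
- 2×A + 1×B: cost 18, value 93
Best: 122 util.

122 util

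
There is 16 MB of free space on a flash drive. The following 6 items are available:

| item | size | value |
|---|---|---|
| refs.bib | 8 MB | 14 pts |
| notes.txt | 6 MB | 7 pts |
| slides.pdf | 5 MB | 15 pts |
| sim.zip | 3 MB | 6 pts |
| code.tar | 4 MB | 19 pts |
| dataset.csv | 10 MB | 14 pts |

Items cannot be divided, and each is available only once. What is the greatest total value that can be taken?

41 pts

Check high-value combinations within 16 MB:
- notes.txt+slides.pdf+code.tar: size 6+5+4=15, value 7+15+19=41
- slides.pdf+sim.zip+code.tar: size 5+3+4=12, value 15+6+19=40
- refs.bib+sim.zip+code.tar: size 8+3+4=15, value 14+6+19=39
- refs.bib+slides.pdf+sim.zip: size 8+5+3=16, value 14+15+6=35
Best: 41 pts.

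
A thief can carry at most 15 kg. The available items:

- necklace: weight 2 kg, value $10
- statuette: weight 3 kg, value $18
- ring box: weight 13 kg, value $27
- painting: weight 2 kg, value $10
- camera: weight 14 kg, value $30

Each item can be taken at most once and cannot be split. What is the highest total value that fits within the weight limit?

$38

Check high-value combinations within 15 kg:
- necklace+statuette+painting: weight 2+3+2=7, value 10+18+10=38
- necklace+ring box: weight 2+13=15, value 10+27=37
- ring box+painting: weight 13+2=15, value 27+10=37
- camera: weight 14, value 30
Best: $38.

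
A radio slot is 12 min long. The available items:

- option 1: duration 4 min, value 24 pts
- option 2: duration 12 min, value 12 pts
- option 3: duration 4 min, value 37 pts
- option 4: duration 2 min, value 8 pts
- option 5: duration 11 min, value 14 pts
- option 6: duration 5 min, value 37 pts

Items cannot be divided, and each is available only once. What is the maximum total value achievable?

82 pts

Check high-value combinations within 12 min:
- option 3+option 4+option 6: duration 4+2+5=11, value 37+8+37=82
- option 3+option 6: duration 4+5=9, value 37+37=74
- option 1+option 3+option 4: duration 4+4+2=10, value 24+37+8=69
- option 1+option 4+option 6: duration 4+2+5=11, value 24+8+37=69
Best: 82 pts.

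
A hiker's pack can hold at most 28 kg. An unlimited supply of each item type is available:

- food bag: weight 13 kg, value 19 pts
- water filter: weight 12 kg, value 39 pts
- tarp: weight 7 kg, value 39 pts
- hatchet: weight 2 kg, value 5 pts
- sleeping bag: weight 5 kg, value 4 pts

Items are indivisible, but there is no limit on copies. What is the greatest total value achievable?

156 pts

Best value-per-unit is tarp at 39/7, and filling with it alone uses weight 4×7=28. No mix of the others beats 4×39 = 156.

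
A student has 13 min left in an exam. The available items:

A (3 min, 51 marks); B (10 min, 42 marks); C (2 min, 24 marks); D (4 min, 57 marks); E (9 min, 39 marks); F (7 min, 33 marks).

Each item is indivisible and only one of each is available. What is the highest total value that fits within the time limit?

Check high-value combinations within 13 min:
- A+C+D: time 3+2+4=9, value 51+24+57=132
- C+D+F: time 2+4+7=13, value 24+57+33=114
- A+D: time 3+4=7, value 51+57=108
- A+C+F: time 3+2+7=12, value 51+24+33=108
- D+E: time 4+9=13, value 57+39=96
Best: 132 marks.

132 marks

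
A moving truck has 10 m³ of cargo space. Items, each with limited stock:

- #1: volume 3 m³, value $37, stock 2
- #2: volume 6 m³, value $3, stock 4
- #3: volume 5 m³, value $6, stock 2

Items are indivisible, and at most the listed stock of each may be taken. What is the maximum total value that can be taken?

$74

Best selections within volume 10 and stock limits:
- 2×#1: volume 6, value 74
- 1×#1 + 1×#3: volume 8, value 43
Best: $74.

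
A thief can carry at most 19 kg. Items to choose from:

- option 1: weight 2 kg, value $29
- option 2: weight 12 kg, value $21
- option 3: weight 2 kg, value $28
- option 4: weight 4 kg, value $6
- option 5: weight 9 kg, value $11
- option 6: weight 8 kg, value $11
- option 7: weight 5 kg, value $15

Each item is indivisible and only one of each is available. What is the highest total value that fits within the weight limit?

Check high-value combinations within 19 kg:
- option 1+option 3+option 6+option 7: weight 2+2+8+5=17, value 29+28+11+15=83
- option 1+option 3+option 5+option 7: weight 2+2+9+5=18, value 29+28+11+15=83
- option 1+option 3+option 4+option 7: weight 2+2+4+5=13, value 29+28+6+15=78
Best: $83.

$83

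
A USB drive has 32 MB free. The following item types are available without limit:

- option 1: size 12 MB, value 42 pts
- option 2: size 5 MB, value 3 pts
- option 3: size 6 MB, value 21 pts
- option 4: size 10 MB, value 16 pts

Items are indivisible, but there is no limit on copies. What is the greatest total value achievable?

Best value-per-unit is option 1 at 42/12; filling with it alone gives 2×42 = 84.
Optimal mix: 2×option 1 + 1×option 3 → size 30, value 105.

105 pts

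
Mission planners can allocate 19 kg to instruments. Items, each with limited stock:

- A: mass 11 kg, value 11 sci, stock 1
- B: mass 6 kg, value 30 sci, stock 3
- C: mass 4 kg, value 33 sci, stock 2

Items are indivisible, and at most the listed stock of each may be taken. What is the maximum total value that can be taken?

96 sci

Top feasible selections:
- 1×B + 2×C: mass 14, value 96
- 2×B + 1×C: mass 16, value 93
Best: 96 sci.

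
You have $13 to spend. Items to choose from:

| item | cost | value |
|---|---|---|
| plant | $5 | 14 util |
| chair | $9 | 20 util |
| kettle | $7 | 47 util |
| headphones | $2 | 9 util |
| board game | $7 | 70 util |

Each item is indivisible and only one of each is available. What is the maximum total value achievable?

Check high-value combinations within $13:
- plant+board game: cost 5+7=12, value 14+70=84
- headphones+board game: cost 2+7=9, value 9+70=79
- board game: cost 7, value 70
Best: 84 util.

84 util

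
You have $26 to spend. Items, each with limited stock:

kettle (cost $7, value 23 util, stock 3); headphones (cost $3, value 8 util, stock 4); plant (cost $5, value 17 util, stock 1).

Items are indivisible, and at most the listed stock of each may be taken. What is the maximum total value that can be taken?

86 util

Best selections within cost 26 and stock limits:
- 3×kettle + 1×plant: cost 26, value 86
- 2×kettle + 2×headphones + 1×plant: cost 25, value 79
- 2×kettle + 4×headphones: cost 26, value 78
- 3×kettle + 1×headphones: cost 24, value 77
Best: 86 util.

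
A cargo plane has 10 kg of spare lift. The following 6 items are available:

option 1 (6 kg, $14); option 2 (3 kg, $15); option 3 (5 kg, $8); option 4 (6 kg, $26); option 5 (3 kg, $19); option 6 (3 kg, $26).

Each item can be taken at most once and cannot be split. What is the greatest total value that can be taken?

$60

Check high-value combinations within 10 kg:
- option 2+option 5+option 6: weight 3+3+3=9, value 15+19+26=60
- option 4+option 6: weight 6+3=9, value 26+26=52
- option 5+option 6: weight 3+3=6, value 19+26=45
- option 4+option 5: weight 6+3=9, value 26+19=45
- option 2+option 6: weight 3+3=6, value 15+26=41
Best: $60.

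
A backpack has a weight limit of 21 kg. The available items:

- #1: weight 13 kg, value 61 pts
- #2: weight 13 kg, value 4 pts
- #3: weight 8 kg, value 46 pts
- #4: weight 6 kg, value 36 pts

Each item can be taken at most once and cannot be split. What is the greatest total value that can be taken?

107 pts

Check high-value combinations within 21 kg:
- #1+#3: weight 13+8=21, value 61+46=107
- #1+#4: weight 13+6=19, value 61+36=97
- #3+#4: weight 8+6=14, value 46+36=82
Best: 107 pts.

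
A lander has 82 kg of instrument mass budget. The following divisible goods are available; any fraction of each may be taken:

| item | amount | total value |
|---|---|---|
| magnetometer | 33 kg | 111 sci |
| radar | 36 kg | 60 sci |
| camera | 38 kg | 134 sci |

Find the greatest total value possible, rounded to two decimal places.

263.33

Take in order of value per unit:
- camera (134/38 per unit): all 38 → value 134, running total 134.00
- magnetometer (111/33 per unit): all 33 → value 111, running total 245.00
- radar (60/36 per unit): 11 of 36 → value 11×60/36 = 18.3333, running total 263.33
Total 263.33.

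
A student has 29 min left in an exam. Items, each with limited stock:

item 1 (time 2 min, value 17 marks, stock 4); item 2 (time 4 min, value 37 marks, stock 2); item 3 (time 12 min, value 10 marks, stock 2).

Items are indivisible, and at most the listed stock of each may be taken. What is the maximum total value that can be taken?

152 marks

Top feasible selections:
- 4×item 1 + 2×item 2 + 1×item 3: time 28, value 152
- 4×item 1 + 2×item 2: time 16, value 142
- 3×item 1 + 2×item 2 + 1×item 3: time 26, value 135
- 3×item 1 + 2×item 2: time 14, value 125
Best: 152 marks.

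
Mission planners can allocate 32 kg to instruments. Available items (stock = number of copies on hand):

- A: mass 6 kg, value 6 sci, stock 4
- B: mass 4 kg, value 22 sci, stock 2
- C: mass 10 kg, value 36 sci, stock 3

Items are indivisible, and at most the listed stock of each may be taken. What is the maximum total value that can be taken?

Top feasible selections:
- 2×B + 2×C: mass 28, value 116
- 3×C: mass 30, value 108
- 1×A + 1×B + 2×C: mass 30, value 100
- 1×B + 2×C: mass 24, value 94
Best: 116 sci.

116 sci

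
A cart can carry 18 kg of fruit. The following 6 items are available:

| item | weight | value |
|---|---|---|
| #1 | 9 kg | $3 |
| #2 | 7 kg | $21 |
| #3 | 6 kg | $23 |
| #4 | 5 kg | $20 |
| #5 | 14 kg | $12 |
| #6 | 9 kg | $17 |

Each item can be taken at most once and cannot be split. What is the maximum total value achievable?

$64

Check high-value combinations within 18 kg:
- #2+#3+#4: weight 7+6+5=18, value 21+23+20=64
- #2+#3: weight 7+6=13, value 21+23=44
- #3+#4: weight 6+5=11, value 23+20=43
- #2+#4: weight 7+5=12, value 21+20=41
- #3+#6: weight 6+9=15, value 23+17=40
Best: $64.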